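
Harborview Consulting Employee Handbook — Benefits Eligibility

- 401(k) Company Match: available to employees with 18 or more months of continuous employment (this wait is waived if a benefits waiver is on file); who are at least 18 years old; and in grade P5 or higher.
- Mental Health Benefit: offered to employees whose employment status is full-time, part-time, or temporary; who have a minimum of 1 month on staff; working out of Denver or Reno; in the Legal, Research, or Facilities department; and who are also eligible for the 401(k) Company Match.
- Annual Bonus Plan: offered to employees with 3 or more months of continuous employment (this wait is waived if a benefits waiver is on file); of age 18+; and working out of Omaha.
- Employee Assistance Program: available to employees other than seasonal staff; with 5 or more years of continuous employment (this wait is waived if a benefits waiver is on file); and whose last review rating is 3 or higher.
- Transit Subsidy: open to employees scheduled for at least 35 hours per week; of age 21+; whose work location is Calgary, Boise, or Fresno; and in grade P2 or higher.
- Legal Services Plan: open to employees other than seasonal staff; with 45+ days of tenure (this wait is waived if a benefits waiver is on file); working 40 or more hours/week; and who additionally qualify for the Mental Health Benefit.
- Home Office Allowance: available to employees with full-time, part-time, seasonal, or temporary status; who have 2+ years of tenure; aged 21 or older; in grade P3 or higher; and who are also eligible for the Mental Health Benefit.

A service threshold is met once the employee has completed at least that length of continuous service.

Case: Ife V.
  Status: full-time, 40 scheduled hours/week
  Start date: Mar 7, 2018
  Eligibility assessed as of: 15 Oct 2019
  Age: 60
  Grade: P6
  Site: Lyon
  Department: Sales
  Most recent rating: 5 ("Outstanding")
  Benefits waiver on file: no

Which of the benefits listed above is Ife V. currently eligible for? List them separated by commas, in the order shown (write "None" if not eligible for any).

Service from Mar 7, 2018 to 15 Oct 2019: 587 days.
401(k) Company Match — no waiver, service 587 days ≥ 18 months (≈540 days) ✓; age 60 ≥ 18 ✓; grade P6 ≥ P5 ✓ → eligible.
Mental Health Benefit — status full-time ✓; service 587 days ≥ 1 month (≈30 days) ✓; site Lyon ✗ (not Denver or Reno) → not eligible.
Annual Bonus Plan — no waiver, service 587 days ≥ 3 months (≈90 days) ✓; age 60 ≥ 18 ✓; site Lyon ✗ (not Omaha) → not eligible.
Employee Assistance Program — status full-time ✓ (not excluded); no waiver, service 587 days < 5 years (≈1825 days) ✗ → not eligible.
Transit Subsidy — 40 hrs/wk ≥ 35 ✓; age 60 ≥ 21 ✓; site Lyon ✗ (not Calgary, Boise, or Fresno) → not eligible.
Legal Services Plan — status full-time ✓ (not excluded); no waiver, service 587 days ≥ 45 days ✓; 40 hrs/wk ≥ 40 ✓; not eligible for Mental Health Benefit ✗ → not eligible.
Home Office Allowance — status full-time ✓; service 587 days < 2 years (≈730 days) ✗ → not eligible.

401(k) Company Match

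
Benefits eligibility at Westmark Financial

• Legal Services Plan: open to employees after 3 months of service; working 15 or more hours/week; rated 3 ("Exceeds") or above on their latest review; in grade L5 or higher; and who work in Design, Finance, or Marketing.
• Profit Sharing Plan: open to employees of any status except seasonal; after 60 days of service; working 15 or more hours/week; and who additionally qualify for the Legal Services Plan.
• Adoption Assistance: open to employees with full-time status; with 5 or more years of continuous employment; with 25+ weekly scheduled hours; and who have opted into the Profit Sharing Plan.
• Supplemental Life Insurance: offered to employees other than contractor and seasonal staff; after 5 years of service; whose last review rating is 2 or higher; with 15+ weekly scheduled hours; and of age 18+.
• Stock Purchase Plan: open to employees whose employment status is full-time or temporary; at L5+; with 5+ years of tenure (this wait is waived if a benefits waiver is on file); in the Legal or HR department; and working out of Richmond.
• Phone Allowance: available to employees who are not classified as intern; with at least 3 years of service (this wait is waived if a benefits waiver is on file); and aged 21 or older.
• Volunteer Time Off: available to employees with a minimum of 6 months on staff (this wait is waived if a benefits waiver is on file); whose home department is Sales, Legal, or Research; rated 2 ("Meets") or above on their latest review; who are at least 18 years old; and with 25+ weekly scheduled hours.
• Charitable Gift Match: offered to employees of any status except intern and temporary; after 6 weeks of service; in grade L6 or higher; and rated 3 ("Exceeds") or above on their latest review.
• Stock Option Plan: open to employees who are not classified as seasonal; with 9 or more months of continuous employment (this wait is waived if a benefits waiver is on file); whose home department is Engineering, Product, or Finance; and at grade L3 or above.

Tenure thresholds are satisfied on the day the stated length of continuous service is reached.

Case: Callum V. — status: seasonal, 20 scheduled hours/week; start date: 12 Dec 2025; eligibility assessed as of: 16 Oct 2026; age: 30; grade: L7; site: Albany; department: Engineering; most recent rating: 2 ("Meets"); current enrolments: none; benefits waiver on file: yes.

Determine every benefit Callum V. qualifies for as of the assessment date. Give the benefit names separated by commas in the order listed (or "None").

Phone Allowance

Service from 12 Dec 2025 to 16 Oct 2026: 308 days.
Legal Services Plan — service 308 days ≥ 3 months (≈90 days) ✓; 20 hrs/wk ≥ 15 ✓; rating 2 < 3 ✗ → not eligible.
Profit Sharing Plan — status seasonal ✗ (excluded) → not eligible.
Adoption Assistance — status seasonal ✗ (requires full-time) → not eligible.
Supplemental Life Insurance — status seasonal ✗ (excluded) → not eligible.
Stock Purchase Plan — status seasonal ✗ (requires full-time or temporary) → not eligible.
Phone Allowance — status seasonal ✓ (not excluded); benefits waiver on file ✓; age 30 ≥ 21 ✓ → eligible.
Volunteer Time Off — benefits waiver on file ✓; dept Engineering ✗ → not eligible.
Charitable Gift Match — status seasonal ✓ (not excluded); service 308 days ≥ 6 weeks (≈42 days) ✓; grade L7 ≥ L6 ✓; rating 2 < 3 ✗ → not eligible.
Stock Option Plan — status seasonal ✗ (excluded) → not eligible.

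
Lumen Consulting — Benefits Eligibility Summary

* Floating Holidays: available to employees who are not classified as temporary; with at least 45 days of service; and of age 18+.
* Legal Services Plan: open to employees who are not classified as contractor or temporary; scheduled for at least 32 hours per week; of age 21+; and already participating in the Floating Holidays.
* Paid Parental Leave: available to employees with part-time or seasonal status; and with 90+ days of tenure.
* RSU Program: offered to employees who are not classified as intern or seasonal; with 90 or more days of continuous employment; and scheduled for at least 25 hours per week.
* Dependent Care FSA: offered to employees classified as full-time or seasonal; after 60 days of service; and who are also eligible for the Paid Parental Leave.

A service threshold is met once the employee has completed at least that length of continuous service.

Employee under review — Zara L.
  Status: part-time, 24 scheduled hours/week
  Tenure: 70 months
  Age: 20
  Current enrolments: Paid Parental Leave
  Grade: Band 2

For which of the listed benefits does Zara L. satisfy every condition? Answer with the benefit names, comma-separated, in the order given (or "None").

Floating Holidays — status part-time ✓ (not excluded); service 70 months ≥ 45 days ✓; age 20 ≥ 18 ✓ → eligible.
Legal Services Plan — status part-time ✓ (not excluded); 24 hrs/wk < 32 ✗ → not eligible.
Paid Parental Leave — status part-time ✓; service 70 months ≥ 90 days ✓ → eligible.
RSU Program — status part-time ✓ (not excluded); service 70 months ≥ 90 days ✓; 24 hrs/wk < 25 ✗ → not eligible.
Dependent Care FSA — status part-time ✗ (requires full-time or seasonal) → not eligible.

Floating Holidays, Paid Parental Leave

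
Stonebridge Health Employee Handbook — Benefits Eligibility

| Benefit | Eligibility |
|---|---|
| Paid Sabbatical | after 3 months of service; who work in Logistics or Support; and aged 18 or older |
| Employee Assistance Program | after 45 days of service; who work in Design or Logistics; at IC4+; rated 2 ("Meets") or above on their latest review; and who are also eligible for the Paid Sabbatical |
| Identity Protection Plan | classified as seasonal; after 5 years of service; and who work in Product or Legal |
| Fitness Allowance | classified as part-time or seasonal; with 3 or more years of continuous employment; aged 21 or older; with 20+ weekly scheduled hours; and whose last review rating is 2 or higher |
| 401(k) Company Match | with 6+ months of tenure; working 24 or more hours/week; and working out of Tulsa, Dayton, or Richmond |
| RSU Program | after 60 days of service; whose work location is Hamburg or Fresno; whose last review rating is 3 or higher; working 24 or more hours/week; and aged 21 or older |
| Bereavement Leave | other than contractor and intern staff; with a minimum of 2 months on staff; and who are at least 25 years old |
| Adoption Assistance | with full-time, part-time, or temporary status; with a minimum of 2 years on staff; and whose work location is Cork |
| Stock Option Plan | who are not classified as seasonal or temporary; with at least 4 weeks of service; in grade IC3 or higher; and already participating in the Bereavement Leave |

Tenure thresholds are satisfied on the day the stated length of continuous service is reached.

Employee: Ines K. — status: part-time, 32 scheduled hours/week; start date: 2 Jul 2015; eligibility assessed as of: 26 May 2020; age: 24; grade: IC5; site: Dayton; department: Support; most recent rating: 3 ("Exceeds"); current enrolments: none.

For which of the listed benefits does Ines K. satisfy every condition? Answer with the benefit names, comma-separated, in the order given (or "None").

Service from 2 Jul 2015 to 26 May 2020: 1790 days.
Paid Sabbatical — service 1790 days ≥ 3 months (≈90 days) ✓; dept Support ✓; age 24 ≥ 18 ✓ → eligible.
Employee Assistance Program — service 1790 days ≥ 45 days ✓; dept Support ✗ → not eligible.
Identity Protection Plan — status part-time ✗ (requires seasonal) → not eligible.
Fitness Allowance — status part-time ✓; service 1790 days ≥ 3 years (≈1095 days) ✓; age 24 ≥ 21 ✓; 32 hrs/wk ≥ 20 ✓; rating 3 ≥ 2 ✓ → eligible.
401(k) Company Match — service 1790 days ≥ 6 months (≈180 days) ✓; 32 hrs/wk ≥ 24 ✓; site Dayton ✓ → eligible.
RSU Program — service 1790 days ≥ 60 days ✓; site Dayton ✗ (not Hamburg or Fresno) → not eligible.
Bereavement Leave — status part-time ✓ (not excluded); service 1790 days ≥ 2 months (≈60 days) ✓; age 24 < 25 ✗ → not eligible.
Adoption Assistance — status part-time ✓; service 1790 days ≥ 2 years (≈730 days) ✓; site Dayton ✗ (not Cork) → not eligible.
Stock Option Plan — status part-time ✓ (not excluded); service 1790 days ≥ 4 weeks (≈28 days) ✓; grade IC5 ≥ IC3 ✓; not enrolled in Bereavement Leave ✗ → not eligible.

Paid Sabbatical, Fitness Allowance, 401(k) Company Match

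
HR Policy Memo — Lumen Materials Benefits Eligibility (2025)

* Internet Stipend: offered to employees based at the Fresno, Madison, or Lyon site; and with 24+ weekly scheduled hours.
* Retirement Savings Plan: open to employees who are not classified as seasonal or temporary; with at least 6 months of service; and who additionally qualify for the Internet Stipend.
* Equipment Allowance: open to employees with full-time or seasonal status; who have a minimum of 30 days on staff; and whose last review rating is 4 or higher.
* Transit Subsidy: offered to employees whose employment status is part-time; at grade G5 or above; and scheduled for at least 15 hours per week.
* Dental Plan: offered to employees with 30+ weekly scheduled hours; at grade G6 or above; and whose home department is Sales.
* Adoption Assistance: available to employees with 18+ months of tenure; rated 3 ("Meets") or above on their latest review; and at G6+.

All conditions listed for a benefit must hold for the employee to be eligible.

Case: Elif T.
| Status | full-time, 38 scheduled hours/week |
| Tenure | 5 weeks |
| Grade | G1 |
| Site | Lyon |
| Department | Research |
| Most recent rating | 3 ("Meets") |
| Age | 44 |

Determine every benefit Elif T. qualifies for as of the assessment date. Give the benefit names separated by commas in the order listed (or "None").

Internet Stipend — site Lyon ✓; 38 hrs/wk ≥ 24 ✓ → eligible.
Retirement Savings Plan — status full-time ✓ (not excluded); service 5 weeks < 6 months (≈180 days) ✗ → not eligible.
Equipment Allowance — status full-time ✓; service 5 weeks ≥ 30 days ✓; rating 3 < 4 ✗ → not eligible.
Transit Subsidy — status full-time ✗ (requires part-time) → not eligible.
Dental Plan — 38 hrs/wk ≥ 30 ✓; grade G1 < G6 ✗ → not eligible.
Adoption Assistance — service 5 weeks < 18 months (≈540 days) ✗ → not eligible.

Internet Stipend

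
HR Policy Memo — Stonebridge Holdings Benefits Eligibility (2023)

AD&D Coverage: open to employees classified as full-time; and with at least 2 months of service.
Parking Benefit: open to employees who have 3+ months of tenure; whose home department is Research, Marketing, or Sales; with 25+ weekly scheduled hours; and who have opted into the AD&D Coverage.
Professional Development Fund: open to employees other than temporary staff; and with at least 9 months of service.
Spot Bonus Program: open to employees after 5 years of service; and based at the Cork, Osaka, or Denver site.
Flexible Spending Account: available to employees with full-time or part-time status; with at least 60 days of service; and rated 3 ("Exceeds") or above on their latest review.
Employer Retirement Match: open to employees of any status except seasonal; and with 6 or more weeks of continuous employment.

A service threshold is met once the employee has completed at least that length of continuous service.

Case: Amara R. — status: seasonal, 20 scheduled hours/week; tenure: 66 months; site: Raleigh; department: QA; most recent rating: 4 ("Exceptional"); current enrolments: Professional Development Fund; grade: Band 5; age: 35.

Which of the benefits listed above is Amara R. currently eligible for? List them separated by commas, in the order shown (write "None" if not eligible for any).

AD&D Coverage — status seasonal ✗ (requires full-time) → not eligible.
Parking Benefit — service 66 months ≥ 3 months ✓; dept QA ✗ → not eligible.
Professional Development Fund — status seasonal ✓ (not excluded); service 66 months ≥ 9 months ✓ → eligible.
Spot Bonus Program — service 66 months ≥ 5 years (≈1825 days) ✓; site Raleigh ✗ (not Cork, Osaka, or Denver) → not eligible.
Flexible Spending Account — status seasonal ✗ (requires full-time or part-time) → not eligible.
Employer Retirement Match — status seasonal ✗ (excluded) → not eligible.

Professional Development Fund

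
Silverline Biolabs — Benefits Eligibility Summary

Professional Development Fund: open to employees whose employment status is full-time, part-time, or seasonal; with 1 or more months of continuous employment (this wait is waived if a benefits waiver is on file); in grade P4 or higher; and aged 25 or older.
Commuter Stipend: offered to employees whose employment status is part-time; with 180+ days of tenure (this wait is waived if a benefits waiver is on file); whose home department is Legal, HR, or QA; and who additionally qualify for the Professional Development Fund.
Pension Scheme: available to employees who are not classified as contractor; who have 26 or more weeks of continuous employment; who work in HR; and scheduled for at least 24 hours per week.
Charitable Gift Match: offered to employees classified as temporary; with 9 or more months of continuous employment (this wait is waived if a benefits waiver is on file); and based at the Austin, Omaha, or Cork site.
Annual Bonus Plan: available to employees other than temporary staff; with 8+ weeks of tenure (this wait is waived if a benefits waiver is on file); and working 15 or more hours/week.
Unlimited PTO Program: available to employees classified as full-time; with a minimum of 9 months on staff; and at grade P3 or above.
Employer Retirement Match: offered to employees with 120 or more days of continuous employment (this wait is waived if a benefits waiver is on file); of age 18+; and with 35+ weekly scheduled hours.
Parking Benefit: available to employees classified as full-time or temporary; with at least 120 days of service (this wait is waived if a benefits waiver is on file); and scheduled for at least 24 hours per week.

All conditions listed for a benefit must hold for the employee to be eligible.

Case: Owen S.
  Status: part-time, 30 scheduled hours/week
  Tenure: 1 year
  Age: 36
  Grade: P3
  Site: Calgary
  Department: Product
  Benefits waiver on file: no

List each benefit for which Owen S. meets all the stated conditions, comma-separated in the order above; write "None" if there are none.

Professional Development Fund — status part-time ✓; no waiver, service 1 year ≥ 1 month (≈30 days) ✓; grade P3 < P4 ✗ → not eligible.
Commuter Stipend — status part-time ✓; no waiver, service 1 year ≥ 180 days ✓; dept Product ✗ → not eligible.
Pension Scheme — status part-time ✓ (not excluded); service 1 year ≥ 26 weeks (≈182 days) ✓; dept Product ✗ → not eligible.
Charitable Gift Match — status part-time ✗ (requires temporary) → not eligible.
Annual Bonus Plan — status part-time ✓ (not excluded); no waiver, service 1 year ≥ 8 weeks (≈56 days) ✓; 30 hrs/wk ≥ 15 ✓ → eligible.
Unlimited PTO Program — status part-time ✗ (requires full-time) → not eligible.
Employer Retirement Match — no waiver, service 1 year ≥ 120 days ✓; age 36 ≥ 18 ✓; 30 hrs/wk < 35 ✗ → not eligible.
Parking Benefit — status part-time ✗ (requires full-time or temporary) → not eligible.

Annual Bonus Plan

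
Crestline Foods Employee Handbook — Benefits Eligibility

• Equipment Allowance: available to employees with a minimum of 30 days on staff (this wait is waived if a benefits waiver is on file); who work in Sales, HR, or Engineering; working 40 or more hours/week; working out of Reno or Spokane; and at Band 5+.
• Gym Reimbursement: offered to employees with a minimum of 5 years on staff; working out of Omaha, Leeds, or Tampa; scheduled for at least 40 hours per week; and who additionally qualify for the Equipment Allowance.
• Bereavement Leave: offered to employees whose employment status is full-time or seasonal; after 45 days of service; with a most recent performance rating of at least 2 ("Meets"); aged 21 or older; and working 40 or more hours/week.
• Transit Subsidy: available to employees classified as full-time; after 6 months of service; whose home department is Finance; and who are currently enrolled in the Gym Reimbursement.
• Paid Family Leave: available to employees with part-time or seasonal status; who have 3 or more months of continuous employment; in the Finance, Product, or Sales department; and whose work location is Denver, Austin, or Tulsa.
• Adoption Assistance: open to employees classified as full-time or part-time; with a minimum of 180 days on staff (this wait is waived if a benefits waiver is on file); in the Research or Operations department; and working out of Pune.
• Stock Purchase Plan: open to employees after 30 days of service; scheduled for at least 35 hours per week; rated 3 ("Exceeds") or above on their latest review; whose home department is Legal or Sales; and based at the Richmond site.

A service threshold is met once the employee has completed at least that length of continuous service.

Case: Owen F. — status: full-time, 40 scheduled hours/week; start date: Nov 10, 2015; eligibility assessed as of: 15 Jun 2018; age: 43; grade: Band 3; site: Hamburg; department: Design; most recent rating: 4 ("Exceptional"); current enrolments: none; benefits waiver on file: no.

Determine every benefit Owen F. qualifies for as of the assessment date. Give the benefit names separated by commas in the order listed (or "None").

Service from Nov 10, 2015 to 15 Jun 2018: 948 days.
Equipment Allowance — no waiver, service 948 days ≥ 30 days ✓; dept Design ✗ → not eligible.
Gym Reimbursement — service 948 days < 5 years (≈1825 days) ✗ → not eligible.
Bereavement Leave — status full-time ✓; service 948 days ≥ 45 days ✓; rating 4 ≥ 2 ✓; age 43 ≥ 21 ✓; 40 hrs/wk ≥ 40 ✓ → eligible.
Transit Subsidy — status full-time ✓; service 948 days ≥ 6 months (≈180 days) ✓; dept Design ✗ → not eligible.
Paid Family Leave — status full-time ✗ (requires part-time or seasonal) → not eligible.
Adoption Assistance — status full-time ✓; no waiver, service 948 days ≥ 180 days ✓; dept Design ✗ → not eligible.
Stock Purchase Plan — service 948 days ≥ 30 days ✓; 40 hrs/wk ≥ 35 ✓; rating 4 ≥ 3 ✓; dept Design ✗ → not eligible.

Bereavement Leave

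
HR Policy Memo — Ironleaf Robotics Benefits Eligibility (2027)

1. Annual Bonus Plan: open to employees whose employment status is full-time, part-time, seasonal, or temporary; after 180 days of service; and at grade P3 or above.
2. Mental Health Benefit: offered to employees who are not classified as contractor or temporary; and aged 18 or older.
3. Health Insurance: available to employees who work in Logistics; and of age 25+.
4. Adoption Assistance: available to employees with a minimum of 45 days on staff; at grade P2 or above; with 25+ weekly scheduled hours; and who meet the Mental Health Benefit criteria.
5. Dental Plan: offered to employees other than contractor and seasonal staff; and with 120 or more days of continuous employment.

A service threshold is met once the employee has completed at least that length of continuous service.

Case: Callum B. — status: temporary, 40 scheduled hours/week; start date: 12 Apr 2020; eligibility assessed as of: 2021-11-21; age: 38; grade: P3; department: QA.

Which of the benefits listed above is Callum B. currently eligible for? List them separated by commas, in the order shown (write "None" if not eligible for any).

Service from 12 Apr 2020 to 2021-11-21: 588 days.
Annual Bonus Plan — status temporary ✓; service 588 days ≥ 180 days ✓; grade P3 ≥ P3 ✓ → eligible.
Mental Health Benefit — status temporary ✗ (excluded) → not eligible.
Health Insurance — dept QA ✗ → not eligible.
Adoption Assistance — service 588 days ≥ 45 days ✓; grade P3 ≥ P2 ✓; 40 hrs/wk ≥ 25 ✓; not eligible for Mental Health Benefit ✗ → not eligible.
Dental Plan — status temporary ✓ (not excluded); service 588 days ≥ 120 days ✓ → eligible.

Annual Bonus Plan, Dental Plan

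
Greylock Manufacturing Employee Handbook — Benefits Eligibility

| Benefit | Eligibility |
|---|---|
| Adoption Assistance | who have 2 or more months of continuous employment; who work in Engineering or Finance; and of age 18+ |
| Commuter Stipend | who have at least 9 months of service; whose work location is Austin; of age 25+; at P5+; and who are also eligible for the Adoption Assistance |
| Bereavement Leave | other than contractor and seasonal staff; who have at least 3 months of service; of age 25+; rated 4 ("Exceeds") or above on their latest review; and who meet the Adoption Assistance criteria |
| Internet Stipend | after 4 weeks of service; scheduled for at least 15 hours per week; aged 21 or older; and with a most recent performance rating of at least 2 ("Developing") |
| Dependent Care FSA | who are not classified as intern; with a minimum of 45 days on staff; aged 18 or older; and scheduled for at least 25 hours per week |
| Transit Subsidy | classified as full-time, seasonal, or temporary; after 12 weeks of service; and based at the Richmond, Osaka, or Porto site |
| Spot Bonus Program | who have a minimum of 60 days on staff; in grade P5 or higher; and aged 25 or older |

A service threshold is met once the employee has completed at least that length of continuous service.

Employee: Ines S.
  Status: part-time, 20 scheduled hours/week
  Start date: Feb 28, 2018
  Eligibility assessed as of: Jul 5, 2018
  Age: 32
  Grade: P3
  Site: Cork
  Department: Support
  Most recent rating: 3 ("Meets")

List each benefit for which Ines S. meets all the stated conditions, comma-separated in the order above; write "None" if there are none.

Service from Feb 28, 2018 to Jul 5, 2018: 127 days.
Adoption Assistance — service 127 days ≥ 2 months (≈60 days) ✓; dept Support ✗ → not eligible.
Commuter Stipend — service 127 days < 9 months (≈270 days) ✗ → not eligible.
Bereavement Leave — status part-time ✓ (not excluded); service 127 days ≥ 3 months (≈90 days) ✓; age 32 ≥ 25 ✓; rating 3 < 4 ✗ → not eligible.
Internet Stipend — service 127 days ≥ 4 weeks (≈28 days) ✓; 20 hrs/wk ≥ 15 ✓; age 32 ≥ 21 ✓; rating 3 ≥ 2 ✓ → eligible.
Dependent Care FSA — status part-time ✓ (not excluded); service 127 days ≥ 45 days ✓; age 32 ≥ 18 ✓; 20 hrs/wk < 25 ✗ → not eligible.
Transit Subsidy — status part-time ✗ (requires full-time, seasonal, or temporary) → not eligible.
Spot Bonus Program — service 127 days ≥ 60 days ✓; grade P3 < P5 ✗ → not eligible.

Internet Stipend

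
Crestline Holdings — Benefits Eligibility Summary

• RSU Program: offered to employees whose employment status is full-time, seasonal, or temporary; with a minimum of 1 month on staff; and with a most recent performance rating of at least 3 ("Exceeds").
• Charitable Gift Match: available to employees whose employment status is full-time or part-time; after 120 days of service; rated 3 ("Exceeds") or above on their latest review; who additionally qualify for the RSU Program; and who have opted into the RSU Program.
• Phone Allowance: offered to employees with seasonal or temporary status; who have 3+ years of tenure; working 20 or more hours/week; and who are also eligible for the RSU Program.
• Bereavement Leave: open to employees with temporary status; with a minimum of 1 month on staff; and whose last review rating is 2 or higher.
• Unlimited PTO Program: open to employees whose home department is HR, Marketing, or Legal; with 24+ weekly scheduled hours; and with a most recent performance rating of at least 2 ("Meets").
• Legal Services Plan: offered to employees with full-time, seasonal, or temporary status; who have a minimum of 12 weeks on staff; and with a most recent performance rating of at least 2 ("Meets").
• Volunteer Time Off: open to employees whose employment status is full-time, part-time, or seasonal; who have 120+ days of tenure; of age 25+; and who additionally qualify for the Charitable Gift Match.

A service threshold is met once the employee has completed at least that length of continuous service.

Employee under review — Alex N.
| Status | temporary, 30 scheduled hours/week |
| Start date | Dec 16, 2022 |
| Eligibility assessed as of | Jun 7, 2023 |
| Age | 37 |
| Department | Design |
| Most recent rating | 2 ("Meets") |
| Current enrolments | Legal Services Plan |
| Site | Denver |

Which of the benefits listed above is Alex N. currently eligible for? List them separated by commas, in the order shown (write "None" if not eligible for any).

Bereavement Leave, Legal Services Plan

Service from Dec 16, 2022 to Jun 7, 2023: 173 days.
RSU Program — status temporary ✓; service 173 days ≥ 1 month (≈30 days) ✓; rating 2 < 3 ✗ → not eligible.
Charitable Gift Match — status temporary ✗ (requires full-time or part-time) → not eligible.
Phone Allowance — status temporary ✓; service 173 days < 3 years (≈1095 days) ✗ → not eligible.
Bereavement Leave — status temporary ✓; service 173 days ≥ 1 month (≈30 days) ✓; rating 2 ≥ 2 ✓ → eligible.
Unlimited PTO Program — dept Design ✗ → not eligible.
Legal Services Plan — status temporary ✓; service 173 days ≥ 12 weeks (≈84 days) ✓; rating 2 ≥ 2 ✓ → eligible.
Volunteer Time Off — status temporary ✗ (requires full-time, part-time, or seasonal) → not eligible.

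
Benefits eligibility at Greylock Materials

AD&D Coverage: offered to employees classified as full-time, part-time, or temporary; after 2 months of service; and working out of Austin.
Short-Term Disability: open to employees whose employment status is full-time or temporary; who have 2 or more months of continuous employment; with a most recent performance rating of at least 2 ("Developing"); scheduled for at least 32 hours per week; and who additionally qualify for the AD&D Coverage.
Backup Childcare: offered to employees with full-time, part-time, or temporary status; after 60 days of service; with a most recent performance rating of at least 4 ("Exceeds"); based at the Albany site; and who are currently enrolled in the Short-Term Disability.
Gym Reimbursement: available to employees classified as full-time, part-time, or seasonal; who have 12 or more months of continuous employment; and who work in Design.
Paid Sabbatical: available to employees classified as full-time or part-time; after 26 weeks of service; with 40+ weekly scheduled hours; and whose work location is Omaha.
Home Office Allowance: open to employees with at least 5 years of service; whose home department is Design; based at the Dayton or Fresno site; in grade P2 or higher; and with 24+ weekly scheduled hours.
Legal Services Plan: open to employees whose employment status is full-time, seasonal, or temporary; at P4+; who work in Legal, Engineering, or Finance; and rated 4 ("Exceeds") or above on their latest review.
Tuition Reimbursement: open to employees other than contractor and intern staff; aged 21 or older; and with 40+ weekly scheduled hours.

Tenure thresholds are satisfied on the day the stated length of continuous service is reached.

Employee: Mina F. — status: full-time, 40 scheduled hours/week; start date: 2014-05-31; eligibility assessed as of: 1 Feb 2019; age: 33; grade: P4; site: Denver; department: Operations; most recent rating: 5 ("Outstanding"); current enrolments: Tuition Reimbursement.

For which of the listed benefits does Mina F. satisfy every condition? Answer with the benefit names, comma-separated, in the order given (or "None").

Tuition Reimbursement

Service from 2014-05-31 to 1 Feb 2019: 1707 days.
AD&D Coverage — status full-time ✓; service 1707 days ≥ 2 months (≈60 days) ✓; site Denver ✗ (not Austin) → not eligible.
Short-Term Disability — status full-time ✓; service 1707 days ≥ 2 months (≈60 days) ✓; rating 5 ≥ 2 ✓; 40 hrs/wk ≥ 32 ✓; not eligible for AD&D Coverage ✗ → not eligible.
Backup Childcare — status full-time ✓; service 1707 days ≥ 60 days ✓; rating 5 ≥ 4 ✓; site Denver ✗ (not Albany) → not eligible.
Gym Reimbursement — status full-time ✓; service 1707 days ≥ 12 months (≈360 days) ✓; dept Operations ✗ → not eligible.
Paid Sabbatical — status full-time ✓; service 1707 days ≥ 26 weeks (≈182 days) ✓; 40 hrs/wk ≥ 40 ✓; site Denver ✗ (not Omaha) → not eligible.
Home Office Allowance — service 1707 days < 5 years (≈1825 days) ✗ → not eligible.
Legal Services Plan — status full-time ✓; grade P4 ≥ P4 ✓; dept Operations ✗ → not eligible.
Tuition Reimbursement — status full-time ✓ (not excluded); age 33 ≥ 21 ✓; 40 hrs/wk ≥ 40 ✓ → eligible.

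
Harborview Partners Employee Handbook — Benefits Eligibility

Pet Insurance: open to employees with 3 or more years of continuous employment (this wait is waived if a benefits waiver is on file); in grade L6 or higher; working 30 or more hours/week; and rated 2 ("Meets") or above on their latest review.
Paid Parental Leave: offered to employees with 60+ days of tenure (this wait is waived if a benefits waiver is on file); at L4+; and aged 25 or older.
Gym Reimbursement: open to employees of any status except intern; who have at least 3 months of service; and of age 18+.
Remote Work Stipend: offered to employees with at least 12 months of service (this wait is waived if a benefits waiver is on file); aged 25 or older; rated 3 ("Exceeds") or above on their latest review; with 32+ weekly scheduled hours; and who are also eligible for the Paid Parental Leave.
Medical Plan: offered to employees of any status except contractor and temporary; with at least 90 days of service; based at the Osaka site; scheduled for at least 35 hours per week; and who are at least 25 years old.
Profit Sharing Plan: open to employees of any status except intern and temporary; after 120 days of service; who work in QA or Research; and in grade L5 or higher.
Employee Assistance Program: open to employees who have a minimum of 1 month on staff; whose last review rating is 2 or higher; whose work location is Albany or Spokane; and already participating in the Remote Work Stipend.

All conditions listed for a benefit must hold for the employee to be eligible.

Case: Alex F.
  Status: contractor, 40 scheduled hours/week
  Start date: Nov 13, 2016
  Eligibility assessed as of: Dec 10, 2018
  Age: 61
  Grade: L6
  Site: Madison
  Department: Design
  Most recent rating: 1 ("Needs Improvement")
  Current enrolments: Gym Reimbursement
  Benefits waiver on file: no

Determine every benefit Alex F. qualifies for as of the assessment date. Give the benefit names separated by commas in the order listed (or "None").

Service from Nov 13, 2016 to Dec 10, 2018: 757 days.
Pet Insurance — no waiver, service 757 days < 3 years (≈1095 days) ✗ → not eligible.
Paid Parental Leave — no waiver, service 757 days ≥ 60 days ✓; grade L6 ≥ L4 ✓; age 61 ≥ 25 ✓ → eligible.
Gym Reimbursement — status contractor ✓ (not excluded); service 757 days ≥ 3 months (≈90 days) ✓; age 61 ≥ 18 ✓ → eligible.
Remote Work Stipend — no waiver, service 757 days ≥ 12 months (≈360 days) ✓; age 61 ≥ 25 ✓; rating 1 < 3 ✗ → not eligible.
Medical Plan — status contractor ✗ (excluded) → not eligible.
Profit Sharing Plan — status contractor ✓ (not excluded); service 757 days ≥ 120 days ✓; dept Design ✗ → not eligible.
Employee Assistance Program — service 757 days ≥ 1 month (≈30 days) ✓; rating 1 < 2 ✗ → not eligible.

Paid Parental Leave, Gym Reimbursement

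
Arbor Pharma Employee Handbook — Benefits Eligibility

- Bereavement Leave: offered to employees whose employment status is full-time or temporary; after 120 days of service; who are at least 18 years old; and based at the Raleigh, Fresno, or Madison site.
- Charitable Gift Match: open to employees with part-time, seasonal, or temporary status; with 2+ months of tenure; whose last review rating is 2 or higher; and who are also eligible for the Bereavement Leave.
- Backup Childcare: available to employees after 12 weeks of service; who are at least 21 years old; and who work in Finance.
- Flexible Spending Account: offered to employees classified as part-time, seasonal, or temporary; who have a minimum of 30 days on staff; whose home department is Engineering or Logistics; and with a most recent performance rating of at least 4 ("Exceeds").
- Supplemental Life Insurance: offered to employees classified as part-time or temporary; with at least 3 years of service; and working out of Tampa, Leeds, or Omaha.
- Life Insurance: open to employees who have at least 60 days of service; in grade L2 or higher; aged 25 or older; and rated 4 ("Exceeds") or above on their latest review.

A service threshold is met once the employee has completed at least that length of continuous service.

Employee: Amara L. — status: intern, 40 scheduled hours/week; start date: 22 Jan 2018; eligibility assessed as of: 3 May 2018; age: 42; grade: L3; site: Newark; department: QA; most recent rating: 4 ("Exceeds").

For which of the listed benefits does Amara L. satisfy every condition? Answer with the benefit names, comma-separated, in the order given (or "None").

Life Insurance

Service from 22 Jan 2018 to 3 May 2018: 101 days.
Bereavement Leave — status intern ✗ (requires full-time or temporary) → not eligible.
Charitable Gift Match — status intern ✗ (requires part-time, seasonal, or temporary) → not eligible.
Backup Childcare — service 101 days ≥ 12 weeks (≈84 days) ✓; age 42 ≥ 21 ✓; dept QA ✗ → not eligible.
Flexible Spending Account — status intern ✗ (requires part-time, seasonal, or temporary) → not eligible.
Supplemental Life Insurance — status intern ✗ (requires part-time or temporary) → not eligible.
Life Insurance — service 101 days ≥ 60 days ✓; grade L3 ≥ L2 ✓; age 42 ≥ 25 ✓; rating 4 ≥ 4 ✓ → eligible.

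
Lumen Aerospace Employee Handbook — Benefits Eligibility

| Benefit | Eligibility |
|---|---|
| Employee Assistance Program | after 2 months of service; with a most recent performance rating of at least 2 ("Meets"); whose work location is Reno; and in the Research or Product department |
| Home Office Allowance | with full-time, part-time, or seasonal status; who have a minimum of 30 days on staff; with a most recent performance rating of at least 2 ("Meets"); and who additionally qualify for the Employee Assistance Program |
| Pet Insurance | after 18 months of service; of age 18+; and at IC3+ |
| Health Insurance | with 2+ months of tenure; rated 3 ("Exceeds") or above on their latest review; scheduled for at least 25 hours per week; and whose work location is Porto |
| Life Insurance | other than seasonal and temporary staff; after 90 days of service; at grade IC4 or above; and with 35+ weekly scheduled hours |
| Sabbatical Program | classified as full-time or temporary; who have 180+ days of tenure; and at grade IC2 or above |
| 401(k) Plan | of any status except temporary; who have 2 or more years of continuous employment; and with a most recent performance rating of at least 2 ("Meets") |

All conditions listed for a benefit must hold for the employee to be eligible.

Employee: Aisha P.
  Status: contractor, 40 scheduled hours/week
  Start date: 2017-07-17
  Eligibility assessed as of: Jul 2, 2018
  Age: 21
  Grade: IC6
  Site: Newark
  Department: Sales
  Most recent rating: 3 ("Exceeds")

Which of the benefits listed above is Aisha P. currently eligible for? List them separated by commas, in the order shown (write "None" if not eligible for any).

Service from 2017-07-17 to Jul 2, 2018: 350 days.
Employee Assistance Program — service 350 days ≥ 2 months (≈60 days) ✓; rating 3 ≥ 2 ✓; site Newark ✗ (not Reno) → not eligible.
Home Office Allowance — status contractor ✗ (requires full-time, part-time, or seasonal) → not eligible.
Pet Insurance — service 350 days < 18 months (≈540 days) ✗ → not eligible.
Health Insurance — service 350 days ≥ 2 months (≈60 days) ✓; rating 3 ≥ 3 ✓; 40 hrs/wk ≥ 25 ✓; site Newark ✗ (not Porto) → not eligible.
Life Insurance — status contractor ✓ (not excluded); service 350 days ≥ 90 days ✓; grade IC6 ≥ IC4 ✓; 40 hrs/wk ≥ 35 ✓ → eligible.
Sabbatical Program — status contractor ✗ (requires full-time or temporary) → not eligible.
401(k) Plan — status contractor ✓ (not excluded); service 350 days < 2 years (≈730 days) ✗ → not eligible.

Life Insurance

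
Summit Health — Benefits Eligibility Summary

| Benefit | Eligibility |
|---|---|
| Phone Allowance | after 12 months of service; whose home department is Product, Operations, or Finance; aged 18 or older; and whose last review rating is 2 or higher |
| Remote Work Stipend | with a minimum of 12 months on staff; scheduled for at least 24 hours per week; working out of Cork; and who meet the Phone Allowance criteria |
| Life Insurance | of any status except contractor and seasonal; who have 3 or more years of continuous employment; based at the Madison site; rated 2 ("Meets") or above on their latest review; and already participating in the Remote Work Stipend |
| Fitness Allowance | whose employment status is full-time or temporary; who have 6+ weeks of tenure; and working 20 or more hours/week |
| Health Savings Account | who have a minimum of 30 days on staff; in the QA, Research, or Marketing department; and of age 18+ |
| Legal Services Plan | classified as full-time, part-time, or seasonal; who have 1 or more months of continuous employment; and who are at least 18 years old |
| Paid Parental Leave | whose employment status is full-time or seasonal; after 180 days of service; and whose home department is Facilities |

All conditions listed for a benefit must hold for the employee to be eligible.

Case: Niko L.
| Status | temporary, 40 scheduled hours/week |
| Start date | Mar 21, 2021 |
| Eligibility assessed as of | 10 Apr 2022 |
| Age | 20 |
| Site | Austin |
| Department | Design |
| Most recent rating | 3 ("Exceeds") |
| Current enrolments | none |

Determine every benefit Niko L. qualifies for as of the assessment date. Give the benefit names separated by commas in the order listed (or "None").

Service from Mar 21, 2021 to 10 Apr 2022: 385 days.
Phone Allowance — service 385 days ≥ 12 months (≈360 days) ✓; dept Design ✗ → not eligible.
Remote Work Stipend — service 385 days ≥ 12 months (≈360 days) ✓; 40 hrs/wk ≥ 24 ✓; site Austin ✗ (not Cork) → not eligible.
Life Insurance — status temporary ✓ (not excluded); service 385 days < 3 years (≈1095 days) ✗ → not eligible.
Fitness Allowance — status temporary ✓; service 385 days ≥ 6 weeks (≈42 days) ✓; 40 hrs/wk ≥ 20 ✓ → eligible.
Health Savings Account — service 385 days ≥ 30 days ✓; dept Design ✗ → not eligible.
Legal Services Plan — status temporary ✗ (requires full-time, part-time, or seasonal) → not eligible.
Paid Parental Leave — status temporary ✗ (requires full-time or seasonal) → not eligible.

Fitness Allowance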